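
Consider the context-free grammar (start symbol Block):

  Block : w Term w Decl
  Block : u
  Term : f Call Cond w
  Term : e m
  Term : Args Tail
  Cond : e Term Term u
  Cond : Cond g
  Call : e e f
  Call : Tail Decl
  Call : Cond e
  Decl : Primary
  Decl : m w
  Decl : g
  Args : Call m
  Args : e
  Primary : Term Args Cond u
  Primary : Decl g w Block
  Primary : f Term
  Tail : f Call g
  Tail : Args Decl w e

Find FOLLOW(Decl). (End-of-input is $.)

In Block : w Term w Decl: Decl is at the end, add FOLLOW(Block) = { $, e, g, m, w }.
In Call : Tail Decl: Decl is at the end, add FOLLOW(Call) = { e, g, m }.
In Primary : Decl g w Block: add FIRST(g w Block) = { g }.
In Tail : Args Decl w e: add FIRST(w e) = { w }.
Union: FOLLOW(Decl) = { $, e, g, m, w }.

{ $, e, g, m, w }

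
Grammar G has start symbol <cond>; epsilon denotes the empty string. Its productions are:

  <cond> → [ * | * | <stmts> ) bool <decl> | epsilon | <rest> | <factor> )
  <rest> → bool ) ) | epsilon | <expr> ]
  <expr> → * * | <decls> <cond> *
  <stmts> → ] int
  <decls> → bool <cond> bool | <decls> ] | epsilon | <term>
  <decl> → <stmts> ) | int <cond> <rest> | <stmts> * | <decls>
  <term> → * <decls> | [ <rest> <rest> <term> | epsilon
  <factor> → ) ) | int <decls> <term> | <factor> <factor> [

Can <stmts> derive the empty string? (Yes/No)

No

Nullable nonterminals: <cond>, <decl>, <decls>, <rest>, <term>.
No production of <stmts> has an RHS whose symbols are all nullable, so <stmts> is not nullable.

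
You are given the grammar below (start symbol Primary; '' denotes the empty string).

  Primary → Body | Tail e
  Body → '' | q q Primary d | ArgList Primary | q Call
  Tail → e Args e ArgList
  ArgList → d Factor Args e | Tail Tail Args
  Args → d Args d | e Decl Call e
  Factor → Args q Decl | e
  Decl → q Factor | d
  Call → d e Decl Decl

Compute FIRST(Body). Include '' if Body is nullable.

{ d, e, q, '' }

Body → '' contributes ''.
Body → q q Primary d contributes {q}.
From Body → ArgList Primary: add FIRST(ArgList) = { d, e }.
Body → q Call contributes {q}.
Union: FIRST(Body) = { d, e, q, '' }.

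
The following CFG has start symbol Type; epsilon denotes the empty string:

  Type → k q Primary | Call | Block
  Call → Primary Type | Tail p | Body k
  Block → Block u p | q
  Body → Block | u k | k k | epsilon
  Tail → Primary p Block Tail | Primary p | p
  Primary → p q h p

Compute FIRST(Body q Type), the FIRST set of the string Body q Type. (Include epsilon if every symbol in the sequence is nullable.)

Add FIRST(Body)\{epsilon} = { k, q, u }; Body is nullable, continue.
q is a terminal; add {q} and stop.

{ k, q, u }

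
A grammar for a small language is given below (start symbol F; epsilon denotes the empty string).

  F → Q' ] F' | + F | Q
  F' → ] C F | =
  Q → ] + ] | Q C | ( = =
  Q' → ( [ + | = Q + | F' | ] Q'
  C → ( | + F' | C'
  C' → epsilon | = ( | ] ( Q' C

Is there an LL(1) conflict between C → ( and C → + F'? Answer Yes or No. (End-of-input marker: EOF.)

FIRST(() = { ( } and FIRST(+ F') = { + }.
The FIRST sets are disjoint and neither alternative is nullable — no conflict.

No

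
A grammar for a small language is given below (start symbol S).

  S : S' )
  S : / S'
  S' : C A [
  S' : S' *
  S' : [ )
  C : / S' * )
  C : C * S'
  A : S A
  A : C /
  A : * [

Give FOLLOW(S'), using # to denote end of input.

{ #, ), *, /, [ }

In S : S' ): add FIRST()) = { ) }.
In S : / S': S' is at the end, add FOLLOW(S) = { #, *, /, [ }.
In S' : S' *: add FIRST(*) = { * }.
In C : / S' * ): add FIRST(* )) = { * }.
In C : C * S': S' is at the end, add FOLLOW(C) = { *, /, [ }.
Union: FOLLOW(S') = { #, ), *, /, [ }.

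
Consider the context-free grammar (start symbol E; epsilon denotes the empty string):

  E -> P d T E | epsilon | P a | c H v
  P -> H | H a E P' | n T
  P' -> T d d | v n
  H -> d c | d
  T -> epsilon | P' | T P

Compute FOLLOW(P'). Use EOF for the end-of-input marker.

In P -> H a E P': P' is at the end, add FOLLOW(P) = { EOF, a, c, d, n, v }.
In T -> P': P' is at the end, add FOLLOW(T) = { EOF, a, c, d, n, v }.
Union: FOLLOW(P') = { EOF, a, c, d, n, v }.

{ EOF, a, c, d, n, v }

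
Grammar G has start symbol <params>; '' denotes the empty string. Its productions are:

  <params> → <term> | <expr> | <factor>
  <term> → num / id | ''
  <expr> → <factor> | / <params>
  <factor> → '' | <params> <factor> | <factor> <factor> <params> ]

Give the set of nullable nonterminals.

Directly nullable (have an ''-production): <term>, <factor>.
<expr> → <factor> with every symbol nullable, so <expr> is nullable.
<params> → <term> with every symbol nullable, so <params> is nullable.

{ <expr>, <factor>, <params>, <term> }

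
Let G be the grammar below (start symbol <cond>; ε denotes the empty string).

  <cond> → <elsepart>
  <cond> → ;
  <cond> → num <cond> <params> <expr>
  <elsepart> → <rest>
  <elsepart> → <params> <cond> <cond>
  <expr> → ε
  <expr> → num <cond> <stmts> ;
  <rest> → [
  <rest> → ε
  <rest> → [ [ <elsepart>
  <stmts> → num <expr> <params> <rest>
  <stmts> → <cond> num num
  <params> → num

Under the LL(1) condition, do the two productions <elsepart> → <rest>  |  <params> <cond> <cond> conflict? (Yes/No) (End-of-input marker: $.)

FIRST(<rest>) = { [, ε } and FIRST(<params> <cond> <cond>) = { num }.
The first alternative is nullable and FOLLOW(<elsepart>) = { $, ;, [, num } shares num with FIRST of the second — conflict.

Yes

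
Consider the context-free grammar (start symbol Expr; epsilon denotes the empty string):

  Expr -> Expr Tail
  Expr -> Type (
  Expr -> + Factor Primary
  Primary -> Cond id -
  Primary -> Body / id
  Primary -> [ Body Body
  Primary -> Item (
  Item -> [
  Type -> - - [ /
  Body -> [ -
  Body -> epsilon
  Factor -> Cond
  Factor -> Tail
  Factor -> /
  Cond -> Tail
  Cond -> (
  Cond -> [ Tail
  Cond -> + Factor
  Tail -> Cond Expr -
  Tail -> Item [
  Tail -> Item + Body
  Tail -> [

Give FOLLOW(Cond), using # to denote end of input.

In Primary -> Cond id -: add FIRST(id -) = { id }.
In Factor -> Cond: Cond is at the end, add FOLLOW(Factor) = { (, +, -, /, [, id }.
In Tail -> Cond Expr -: add FIRST(Expr -) = { +, - }.
Union: FOLLOW(Cond) = { (, +, -, /, [, id }.

{ (, +, -, /, [, id }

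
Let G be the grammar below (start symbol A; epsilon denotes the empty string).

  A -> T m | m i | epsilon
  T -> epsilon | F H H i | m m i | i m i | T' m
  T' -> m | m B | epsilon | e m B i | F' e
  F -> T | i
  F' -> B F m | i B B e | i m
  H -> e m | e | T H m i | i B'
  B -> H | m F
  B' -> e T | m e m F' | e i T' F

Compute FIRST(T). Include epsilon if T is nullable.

{ e, i, m, epsilon }

T -> epsilon contributes epsilon.
From T -> F H H i: F nullable, take FIRST(F) ∪ FIRST(H) = { e, i, m }.
T -> m m i contributes {m}.
T -> i m i contributes {i}.
From T -> T' m: T' nullable, take FIRST(T') ∪ {m} = { e, i, m }.
Union: FIRST(T) = { e, i, m, epsilon }.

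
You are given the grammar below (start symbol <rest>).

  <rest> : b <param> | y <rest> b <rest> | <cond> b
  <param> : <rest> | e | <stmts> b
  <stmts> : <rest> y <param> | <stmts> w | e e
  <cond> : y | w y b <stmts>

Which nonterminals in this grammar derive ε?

No nonterminal has an empty production or an RHS whose symbols are all nullable.

{ } (none)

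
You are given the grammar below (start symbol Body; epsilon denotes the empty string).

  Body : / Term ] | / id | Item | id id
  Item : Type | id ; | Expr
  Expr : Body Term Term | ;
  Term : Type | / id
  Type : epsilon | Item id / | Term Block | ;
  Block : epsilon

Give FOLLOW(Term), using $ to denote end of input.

In Body : / Term ]: add FIRST(]) = { ] }.
In Expr : Body Term Term: add FIRST(Term)\{epsilon} = { /, ;, id }.
  Since Term is nullable, also add FOLLOW(Expr) = { $, /, ;, id }.
In Expr : Body Term Term: Term is at the end, add FOLLOW(Expr) = { $, /, ;, id }.
In Type : Term Block: add FIRST(Block)\{epsilon} = {  }.
  Since Block is nullable, also add FOLLOW(Type) = { $, /, ;, ], id }.
Union: FOLLOW(Term) = { $, /, ;, ], id }.

{ $, /, ;, ], id }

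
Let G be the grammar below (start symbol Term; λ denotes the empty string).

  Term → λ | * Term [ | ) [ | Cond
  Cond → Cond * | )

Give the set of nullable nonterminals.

Directly nullable (have an λ-production): Term.
No other nonterminal has a production whose RHS symbols are all nullable.

{ Term }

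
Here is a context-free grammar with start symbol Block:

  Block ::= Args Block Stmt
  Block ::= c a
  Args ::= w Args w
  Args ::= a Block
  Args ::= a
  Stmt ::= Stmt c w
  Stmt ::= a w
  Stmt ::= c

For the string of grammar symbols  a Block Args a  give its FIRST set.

a is a terminal; add {a} and stop.

{ a }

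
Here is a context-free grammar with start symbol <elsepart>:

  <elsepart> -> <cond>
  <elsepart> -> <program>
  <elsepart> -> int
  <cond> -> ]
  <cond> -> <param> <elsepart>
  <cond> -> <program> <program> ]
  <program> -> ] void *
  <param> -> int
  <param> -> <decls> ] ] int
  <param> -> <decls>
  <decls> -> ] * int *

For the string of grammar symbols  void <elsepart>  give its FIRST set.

void is a terminal; add {void} and stop.

{ void }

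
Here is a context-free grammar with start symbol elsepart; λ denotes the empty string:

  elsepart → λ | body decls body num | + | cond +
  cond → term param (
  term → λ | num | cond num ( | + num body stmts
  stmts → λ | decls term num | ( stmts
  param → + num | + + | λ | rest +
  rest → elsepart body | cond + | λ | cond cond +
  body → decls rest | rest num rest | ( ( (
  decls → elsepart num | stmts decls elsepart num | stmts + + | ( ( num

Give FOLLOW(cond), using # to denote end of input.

In elsepart → cond +: add FIRST(+) = { + }.
In term → cond num (: add FIRST(num () = { num }.
In rest → cond +: add FIRST(+) = { + }.
In rest → cond cond +: add FIRST(cond +) = { (, +, num }.
In rest → cond cond +: add FIRST(+) = { + }.
Union: FOLLOW(cond) = { (, +, num }.

{ (, +, num }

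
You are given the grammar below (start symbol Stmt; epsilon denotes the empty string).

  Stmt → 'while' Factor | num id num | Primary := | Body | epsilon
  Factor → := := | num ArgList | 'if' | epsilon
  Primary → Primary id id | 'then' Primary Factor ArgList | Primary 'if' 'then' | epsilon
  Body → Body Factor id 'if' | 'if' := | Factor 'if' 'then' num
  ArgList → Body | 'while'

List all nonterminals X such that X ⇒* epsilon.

Directly nullable (have an epsilon-production): Stmt, Factor, Primary.
No other nonterminal has a production whose RHS symbols are all nullable.

{ Factor, Primary, Stmt }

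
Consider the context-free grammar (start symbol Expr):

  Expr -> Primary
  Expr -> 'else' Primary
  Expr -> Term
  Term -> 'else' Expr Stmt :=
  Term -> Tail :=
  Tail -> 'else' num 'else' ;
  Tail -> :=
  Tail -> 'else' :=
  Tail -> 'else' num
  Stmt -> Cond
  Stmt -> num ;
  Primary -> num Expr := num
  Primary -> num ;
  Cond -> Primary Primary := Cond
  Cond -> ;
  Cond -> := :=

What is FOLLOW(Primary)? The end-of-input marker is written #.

In Expr -> Primary: Primary is at the end, add FOLLOW(Expr) = { #, :=, ;, num }.
In Expr -> 'else' Primary: Primary is at the end, add FOLLOW(Expr) = { #, :=, ;, num }.
In Cond -> Primary Primary := Cond: add FIRST(Primary := Cond) = { num }.
In Cond -> Primary Primary := Cond: add FIRST(:= Cond) = { := }.
Union: FOLLOW(Primary) = { #, :=, ;, num }.

{ #, :=, ;, num }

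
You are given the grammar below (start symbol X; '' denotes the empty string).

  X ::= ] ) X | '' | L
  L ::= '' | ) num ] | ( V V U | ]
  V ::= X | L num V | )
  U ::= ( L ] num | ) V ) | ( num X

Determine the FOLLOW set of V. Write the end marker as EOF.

{ (, ), ], num }

In L ::= ( V V U: add FIRST(V U) = { (, ), ], num }.
In L ::= ( V V U: add FIRST(U) = { (, ) }.
In V ::= L num V: V is at the end, add FOLLOW(V) = { (, ), ], num }.
In U ::= ) V ): add FIRST()) = { ) }.
Union: FOLLOW(V) = { (, ), ], num }.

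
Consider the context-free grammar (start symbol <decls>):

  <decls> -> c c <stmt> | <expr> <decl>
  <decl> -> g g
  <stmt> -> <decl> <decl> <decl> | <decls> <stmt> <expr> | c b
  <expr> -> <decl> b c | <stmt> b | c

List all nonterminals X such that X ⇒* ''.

No nonterminal has an empty production or an RHS whose symbols are all nullable.

{ } (none)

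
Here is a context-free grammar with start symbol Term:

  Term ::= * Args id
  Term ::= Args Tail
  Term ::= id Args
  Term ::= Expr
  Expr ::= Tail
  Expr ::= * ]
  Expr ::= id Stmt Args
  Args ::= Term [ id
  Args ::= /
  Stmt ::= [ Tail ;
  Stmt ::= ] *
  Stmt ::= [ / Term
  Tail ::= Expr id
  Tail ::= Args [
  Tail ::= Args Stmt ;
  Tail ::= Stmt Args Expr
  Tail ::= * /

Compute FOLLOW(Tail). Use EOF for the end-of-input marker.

{ EOF, *, /, ;, [, ], id }

In Term ::= Args Tail: Tail is at the end, add FOLLOW(Term) = { EOF, *, /, ;, [, ], id }.
In Expr ::= Tail: Tail is at the end, add FOLLOW(Expr) = { EOF, *, /, ;, [, ], id }.
In Stmt ::= [ Tail ;: add FIRST(;) = { ; }.
Union: FOLLOW(Tail) = { EOF, *, /, ;, [, ], id }.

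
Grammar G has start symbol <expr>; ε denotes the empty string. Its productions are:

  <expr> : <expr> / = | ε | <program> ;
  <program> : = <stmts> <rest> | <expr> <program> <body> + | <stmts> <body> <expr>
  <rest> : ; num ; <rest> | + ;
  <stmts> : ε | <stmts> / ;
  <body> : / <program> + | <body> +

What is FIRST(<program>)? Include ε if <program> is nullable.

{ /, = }

<program> : = <stmts> <rest> contributes {=}.
From <program> : <expr> <program> <body> +: <expr> nullable, take FIRST(<expr>) ∪ FIRST(<program>) = { /, = }.
From <program> : <stmts> <body> <expr>: <stmts> nullable, take FIRST(<stmts>) ∪ FIRST(<body>) = { / }.
Union: FIRST(<program>) = { /, = }.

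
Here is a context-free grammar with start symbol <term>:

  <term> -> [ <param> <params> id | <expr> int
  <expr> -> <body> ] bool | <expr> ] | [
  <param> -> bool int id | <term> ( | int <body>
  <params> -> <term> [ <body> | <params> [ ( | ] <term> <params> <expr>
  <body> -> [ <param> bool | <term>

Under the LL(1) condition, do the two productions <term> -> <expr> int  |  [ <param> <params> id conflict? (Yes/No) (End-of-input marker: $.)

FIRST(<expr> int) = { [ } and FIRST([ <param> <params> id) = { [ }.
Both contain [, so the two alternatives are not disjoint — LL(1) conflict.

Yes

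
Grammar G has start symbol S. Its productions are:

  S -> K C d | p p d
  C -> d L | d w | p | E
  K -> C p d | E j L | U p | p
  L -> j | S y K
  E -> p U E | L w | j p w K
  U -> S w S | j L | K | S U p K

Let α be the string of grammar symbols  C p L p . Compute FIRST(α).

Add FIRST(C) = { d, j, p }; C is not nullable, stop.

{ d, j, p }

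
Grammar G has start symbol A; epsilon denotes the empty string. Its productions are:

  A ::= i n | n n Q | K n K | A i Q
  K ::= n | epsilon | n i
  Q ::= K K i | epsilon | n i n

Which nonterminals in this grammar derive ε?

{ K, Q }

Directly nullable (have an epsilon-production): K, Q.
No other nonterminal has a production whose RHS symbols are all nullable.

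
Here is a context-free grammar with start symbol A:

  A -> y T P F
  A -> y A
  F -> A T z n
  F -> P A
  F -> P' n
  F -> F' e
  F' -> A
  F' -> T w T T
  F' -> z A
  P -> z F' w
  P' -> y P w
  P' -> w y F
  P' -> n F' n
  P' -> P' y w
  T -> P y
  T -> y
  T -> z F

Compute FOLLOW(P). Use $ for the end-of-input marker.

{ n, w, y, z }

In A -> y T P F: add FIRST(F) = { n, w, y, z }.
In F -> P A: add FIRST(A) = { y }.
In P' -> y P w: add FIRST(w) = { w }.
In T -> P y: add FIRST(y) = { y }.
Union: FOLLOW(P) = { n, w, y, z }.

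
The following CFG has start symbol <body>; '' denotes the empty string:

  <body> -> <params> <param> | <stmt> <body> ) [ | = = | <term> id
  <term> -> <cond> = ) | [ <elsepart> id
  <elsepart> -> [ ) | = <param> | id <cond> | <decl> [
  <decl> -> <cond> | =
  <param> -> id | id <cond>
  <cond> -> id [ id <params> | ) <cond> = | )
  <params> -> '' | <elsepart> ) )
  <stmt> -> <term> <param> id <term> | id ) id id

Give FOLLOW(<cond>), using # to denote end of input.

{ #, ), =, [, id }

In <term> -> <cond> = ): add FIRST(= )) = { = }.
In <elsepart> -> id <cond>: <cond> is at the end, add FOLLOW(<elsepart>) = { ), id }.
In <decl> -> <cond>: <cond> is at the end, add FOLLOW(<decl>) = { [ }.
In <param> -> id <cond>: <cond> is at the end, add FOLLOW(<param>) = { #, ), id }.
In <cond> -> ) <cond> =: add FIRST(=) = { = }.
Union: FOLLOW(<cond>) = { #, ), =, [, id }.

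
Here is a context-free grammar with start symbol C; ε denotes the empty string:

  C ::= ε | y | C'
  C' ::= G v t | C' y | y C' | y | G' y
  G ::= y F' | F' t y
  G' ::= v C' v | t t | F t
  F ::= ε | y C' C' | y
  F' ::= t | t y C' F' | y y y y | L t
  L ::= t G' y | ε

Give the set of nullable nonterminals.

{ C, F, L }

Directly nullable (have an ε-production): C, F, L.
No other nonterminal has a production whose RHS symbols are all nullable.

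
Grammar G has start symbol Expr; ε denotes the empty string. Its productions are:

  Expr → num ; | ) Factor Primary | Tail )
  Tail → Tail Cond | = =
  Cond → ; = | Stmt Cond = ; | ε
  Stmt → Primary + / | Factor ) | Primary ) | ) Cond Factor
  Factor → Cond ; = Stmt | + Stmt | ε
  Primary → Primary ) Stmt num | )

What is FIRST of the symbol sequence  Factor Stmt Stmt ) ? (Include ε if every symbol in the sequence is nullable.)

Add FIRST(Factor)\{ε} = { ), +, ; }; Factor is nullable, continue.
Add FIRST(Stmt) = { ), +, ; }; Stmt is not nullable, stop.

{ ), +, ; }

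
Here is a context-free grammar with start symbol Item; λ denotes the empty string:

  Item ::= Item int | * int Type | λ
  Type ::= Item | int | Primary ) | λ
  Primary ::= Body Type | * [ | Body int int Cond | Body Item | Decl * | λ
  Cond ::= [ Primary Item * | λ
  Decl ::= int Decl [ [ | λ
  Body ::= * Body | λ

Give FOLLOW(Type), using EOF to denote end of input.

In Item ::= * int Type: Type is at the end, add FOLLOW(Item) = { EOF, ), *, int }.
In Primary ::= Body Type: Type is at the end, add FOLLOW(Primary) = { ), *, int }.
Union: FOLLOW(Type) = { EOF, ), *, int }.

{ EOF, ), *, int }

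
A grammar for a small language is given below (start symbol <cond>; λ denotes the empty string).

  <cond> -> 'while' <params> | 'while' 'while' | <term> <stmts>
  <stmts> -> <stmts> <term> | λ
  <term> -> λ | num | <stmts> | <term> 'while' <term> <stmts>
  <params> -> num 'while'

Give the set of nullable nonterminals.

Directly nullable (have an λ-production): <stmts>, <term>.
<cond> -> <term> <stmts> with every symbol nullable, so <cond> is nullable.
No other nonterminal has a production whose RHS symbols are all nullable.

{ <cond>, <stmts>, <term> }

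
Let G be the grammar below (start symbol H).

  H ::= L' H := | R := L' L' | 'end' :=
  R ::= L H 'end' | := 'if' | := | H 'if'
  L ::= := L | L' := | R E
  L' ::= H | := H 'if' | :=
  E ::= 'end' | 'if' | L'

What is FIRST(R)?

{ 'end', := }

From R ::= L H 'end': add FIRST(L) = { 'end', := }.
R ::= := 'if' contributes {:=}.
R ::= := contributes {:=}.
From R ::= H 'if': add FIRST(H) = { 'end', := }.
Union: FIRST(R) = { 'end', := }.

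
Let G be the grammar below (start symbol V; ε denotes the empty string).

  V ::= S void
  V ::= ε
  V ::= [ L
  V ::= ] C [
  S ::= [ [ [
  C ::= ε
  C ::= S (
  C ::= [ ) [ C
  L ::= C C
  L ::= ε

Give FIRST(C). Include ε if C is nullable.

C ::= ε contributes ε.
From C ::= S (: add FIRST(S) = { [ }.
C ::= [ ) [ C contributes {[}.
Union: FIRST(C) = { [, ε }.

{ [, ε }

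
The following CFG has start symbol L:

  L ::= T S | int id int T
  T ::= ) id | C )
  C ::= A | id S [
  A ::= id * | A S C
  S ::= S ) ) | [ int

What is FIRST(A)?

{ id }

A ::= id * contributes {id}.
From A ::= A S C: add FIRST(A) = { id }.
Union: FIRST(A) = { id }.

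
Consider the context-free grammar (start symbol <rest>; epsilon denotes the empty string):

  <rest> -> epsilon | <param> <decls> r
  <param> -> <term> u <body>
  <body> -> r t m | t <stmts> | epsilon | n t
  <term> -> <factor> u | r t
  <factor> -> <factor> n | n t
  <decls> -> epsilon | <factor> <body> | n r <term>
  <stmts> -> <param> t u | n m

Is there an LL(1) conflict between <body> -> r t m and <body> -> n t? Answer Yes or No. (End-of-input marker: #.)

FIRST(r t m) = { r } and FIRST(n t) = { n }.
The FIRST sets are disjoint and neither alternative is nullable — no conflict.

No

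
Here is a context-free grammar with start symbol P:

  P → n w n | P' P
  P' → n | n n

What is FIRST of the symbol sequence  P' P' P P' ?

Add FIRST(P') = { n }; P' is not nullable, stop.

{ n }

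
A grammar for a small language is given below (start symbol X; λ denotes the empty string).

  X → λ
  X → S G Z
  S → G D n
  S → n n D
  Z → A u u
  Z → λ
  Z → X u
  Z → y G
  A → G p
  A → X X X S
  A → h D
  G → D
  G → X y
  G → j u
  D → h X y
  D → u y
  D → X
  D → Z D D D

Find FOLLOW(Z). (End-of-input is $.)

{ $, h, j, n, p, u, y }

In X → S G Z: Z is at the end, add FOLLOW(X) = { $, h, j, n, p, u, y }.
In D → Z D D D: add FIRST(D D D)\{λ} = { h, j, n, p, u, y }.
  Since D D D is nullable, also add FOLLOW(D) = { $, h, j, n, p, u, y }.
Union: FOLLOW(Z) = { $, h, j, n, p, u, y }.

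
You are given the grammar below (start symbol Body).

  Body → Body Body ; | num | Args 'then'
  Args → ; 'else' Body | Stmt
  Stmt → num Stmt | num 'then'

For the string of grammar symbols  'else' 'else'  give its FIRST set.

{ 'else' }

'else' is a terminal; add {'else'} and stop.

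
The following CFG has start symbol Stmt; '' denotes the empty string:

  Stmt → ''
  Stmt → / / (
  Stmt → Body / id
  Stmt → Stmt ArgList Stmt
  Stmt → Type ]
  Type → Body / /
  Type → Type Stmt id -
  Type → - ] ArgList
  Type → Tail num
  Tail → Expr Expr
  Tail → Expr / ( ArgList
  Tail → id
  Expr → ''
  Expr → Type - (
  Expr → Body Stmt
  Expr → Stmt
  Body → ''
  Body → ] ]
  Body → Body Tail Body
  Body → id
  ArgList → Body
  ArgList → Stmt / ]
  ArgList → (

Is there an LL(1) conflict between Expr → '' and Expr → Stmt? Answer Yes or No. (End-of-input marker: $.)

Yes

FIRST('') = { '' } and FIRST(Stmt) = { (, -, /, ], id, num, '' }.
Both alternatives are nullable, violating the LL(1) condition.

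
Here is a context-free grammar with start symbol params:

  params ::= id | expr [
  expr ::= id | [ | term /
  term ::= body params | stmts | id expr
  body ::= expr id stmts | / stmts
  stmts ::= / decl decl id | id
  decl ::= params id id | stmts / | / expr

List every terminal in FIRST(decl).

From decl ::= params id id: add FIRST(params) = { /, [, id }.
From decl ::= stmts /: add FIRST(stmts) = { /, id }.
decl ::= / expr contributes {/}.
Union: FIRST(decl) = { /, [, id }.

{ /, [, id }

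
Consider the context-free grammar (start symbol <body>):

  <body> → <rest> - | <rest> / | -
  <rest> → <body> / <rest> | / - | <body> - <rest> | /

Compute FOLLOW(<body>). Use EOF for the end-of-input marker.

<body> is the start symbol, so EOF ∈ FOLLOW(<body>).
In <rest> → <body> / <rest>: add FIRST(/ <rest>) = { / }.
In <rest> → <body> - <rest>: add FIRST(- <rest>) = { - }.
Union: FOLLOW(<body>) = { EOF, -, / }.

{ EOF, -, / }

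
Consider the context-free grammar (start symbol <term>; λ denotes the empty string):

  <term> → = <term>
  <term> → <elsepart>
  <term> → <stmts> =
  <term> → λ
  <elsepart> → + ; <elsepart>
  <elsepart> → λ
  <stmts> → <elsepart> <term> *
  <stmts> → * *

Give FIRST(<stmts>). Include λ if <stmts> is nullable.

From <stmts> → <elsepart> <term> *: <elsepart>, <term> nullable, take FIRST(<elsepart>) ∪ FIRST(<term>) ∪ {*} = { *, +, = }.
<stmts> → * * contributes {*}.
Union: FIRST(<stmts>) = { *, +, = }.

{ *, +, = }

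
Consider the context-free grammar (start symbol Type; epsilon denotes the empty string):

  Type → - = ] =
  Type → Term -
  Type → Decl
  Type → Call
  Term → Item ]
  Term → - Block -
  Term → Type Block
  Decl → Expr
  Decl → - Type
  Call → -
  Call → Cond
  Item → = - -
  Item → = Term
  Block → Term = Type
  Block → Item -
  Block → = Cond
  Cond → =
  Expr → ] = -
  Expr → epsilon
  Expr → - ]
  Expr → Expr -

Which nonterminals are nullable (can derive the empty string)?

{ Decl, Expr, Type }

Directly nullable (have an epsilon-production): Expr.
Type → Decl with every symbol nullable, so Type is nullable.
Decl → Expr with every symbol nullable, so Decl is nullable.
No other nonterminal has a production whose RHS symbols are all nullable.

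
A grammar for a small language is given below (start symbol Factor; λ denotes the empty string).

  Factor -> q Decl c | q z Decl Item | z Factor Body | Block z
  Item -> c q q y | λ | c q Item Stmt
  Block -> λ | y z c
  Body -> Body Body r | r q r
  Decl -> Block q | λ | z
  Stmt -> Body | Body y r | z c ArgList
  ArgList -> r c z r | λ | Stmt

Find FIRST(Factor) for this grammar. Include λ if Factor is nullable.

{ q, y, z }

Factor -> q Decl c contributes {q}.
Factor -> q z Decl Item contributes {q}.
Factor -> z Factor Body contributes {z}.
From Factor -> Block z: Block nullable, take FIRST(Block) ∪ {z} = { y, z }.
Union: FIRST(Factor) = { q, y, z }.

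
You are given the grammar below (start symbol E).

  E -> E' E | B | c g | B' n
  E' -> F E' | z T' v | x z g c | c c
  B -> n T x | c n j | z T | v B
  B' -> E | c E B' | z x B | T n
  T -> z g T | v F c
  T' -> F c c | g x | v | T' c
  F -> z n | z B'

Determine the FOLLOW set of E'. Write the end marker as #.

In E -> E' E: add FIRST(E) = { c, n, v, x, z }.
In E' -> F E': E' is at the end, add FOLLOW(E') = { c, n, v, x, z }.
Union: FOLLOW(E') = { c, n, v, x, z }.

{ c, n, v, x, z }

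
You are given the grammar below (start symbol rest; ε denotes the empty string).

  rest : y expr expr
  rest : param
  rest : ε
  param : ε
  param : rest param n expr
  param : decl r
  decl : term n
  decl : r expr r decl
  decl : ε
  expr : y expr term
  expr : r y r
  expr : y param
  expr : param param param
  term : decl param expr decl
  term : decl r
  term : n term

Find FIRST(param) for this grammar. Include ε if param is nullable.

{ n, r, y, ε }

param : ε contributes ε.
From param : rest param n expr: rest, param nullable, take FIRST(rest) ∪ FIRST(param) ∪ {n} = { n, r, y }.
From param : decl r: decl nullable, take FIRST(decl) ∪ {r} = { n, r, y }.
Union: FIRST(param) = { n, r, y, ε }.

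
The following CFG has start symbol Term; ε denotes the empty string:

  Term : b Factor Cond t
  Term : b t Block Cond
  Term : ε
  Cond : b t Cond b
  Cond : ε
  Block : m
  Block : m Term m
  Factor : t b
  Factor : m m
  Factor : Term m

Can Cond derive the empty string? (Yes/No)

Yes

Cond has an ε-production, so Cond ⇒ ε.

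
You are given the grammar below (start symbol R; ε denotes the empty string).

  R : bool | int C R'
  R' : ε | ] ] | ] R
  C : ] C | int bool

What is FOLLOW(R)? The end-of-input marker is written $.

R is the start symbol, so $ ∈ FOLLOW(R).
In R' : ] R: R is at the end, add FOLLOW(R') = { $ }.
Union: FOLLOW(R) = { $ }.

{ $ }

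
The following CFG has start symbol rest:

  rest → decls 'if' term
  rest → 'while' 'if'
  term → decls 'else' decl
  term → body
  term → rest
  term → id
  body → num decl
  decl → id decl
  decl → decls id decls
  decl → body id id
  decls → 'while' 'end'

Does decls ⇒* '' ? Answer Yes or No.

No nonterminal in this grammar is nullable.
No production of decls has an RHS whose symbols are all nullable, so decls is not nullable.

No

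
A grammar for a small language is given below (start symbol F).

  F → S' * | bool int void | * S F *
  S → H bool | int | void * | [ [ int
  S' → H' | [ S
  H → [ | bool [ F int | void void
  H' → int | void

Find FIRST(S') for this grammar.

{ [, int, void }

From S' → H': add FIRST(H') = { int, void }.
S' → [ S contributes {[}.
Union: FIRST(S') = { [, int, void }.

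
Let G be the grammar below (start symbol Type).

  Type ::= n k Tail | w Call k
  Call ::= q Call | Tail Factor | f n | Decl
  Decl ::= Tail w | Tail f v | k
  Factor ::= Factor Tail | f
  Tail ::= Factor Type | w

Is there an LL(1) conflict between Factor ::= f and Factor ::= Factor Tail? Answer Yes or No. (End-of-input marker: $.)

Yes

FIRST(f) = { f } and FIRST(Factor Tail) = { f }.
Both contain f, so the two alternatives are not disjoint — LL(1) conflict.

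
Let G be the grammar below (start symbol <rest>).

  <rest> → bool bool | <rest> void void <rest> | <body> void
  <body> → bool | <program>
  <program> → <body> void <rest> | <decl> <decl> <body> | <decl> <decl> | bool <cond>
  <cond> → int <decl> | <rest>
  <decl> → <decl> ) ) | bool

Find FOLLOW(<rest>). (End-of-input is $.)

{ $, void }

<rest> is the start symbol, so $ ∈ FOLLOW(<rest>).
In <rest> → <rest> void void <rest>: add FIRST(void void <rest>) = { void }.
In <rest> → <rest> void void <rest>: <rest> is at the end, add FOLLOW(<rest>) = { $, void }.
In <program> → <body> void <rest>: <rest> is at the end, add FOLLOW(<program>) = { void }.
In <cond> → <rest>: <rest> is at the end, add FOLLOW(<cond>) = { void }.
Union: FOLLOW(<rest>) = { $, void }.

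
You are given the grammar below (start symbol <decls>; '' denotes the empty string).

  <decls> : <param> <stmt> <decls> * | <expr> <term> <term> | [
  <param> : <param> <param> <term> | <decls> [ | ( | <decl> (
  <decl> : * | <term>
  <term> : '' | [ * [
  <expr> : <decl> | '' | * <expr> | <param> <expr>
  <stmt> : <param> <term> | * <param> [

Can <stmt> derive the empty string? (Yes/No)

No

Nullable nonterminals: <decl>, <decls>, <expr>, <term>.
No production of <stmt> has an RHS whose symbols are all nullable, so <stmt> is not nullable.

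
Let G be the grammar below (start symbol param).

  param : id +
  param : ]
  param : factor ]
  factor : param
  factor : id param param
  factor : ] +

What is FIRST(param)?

param : id + contributes {id}.
param : ] contributes {]}.
From param : factor ]: add FIRST(factor) = { ], id }.
Union: FIRST(param) = { ], id }.

{ ], id }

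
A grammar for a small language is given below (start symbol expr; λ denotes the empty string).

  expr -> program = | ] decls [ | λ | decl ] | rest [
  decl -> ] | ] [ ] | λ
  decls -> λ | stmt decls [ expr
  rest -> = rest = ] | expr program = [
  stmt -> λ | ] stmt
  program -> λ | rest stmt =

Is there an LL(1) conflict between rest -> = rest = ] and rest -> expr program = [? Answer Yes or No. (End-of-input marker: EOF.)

FIRST(= rest = ]) = { = } and FIRST(expr program = [) = { =, ] }.
Both contain =, so the two alternatives are not disjoint — LL(1) conflict.

Yes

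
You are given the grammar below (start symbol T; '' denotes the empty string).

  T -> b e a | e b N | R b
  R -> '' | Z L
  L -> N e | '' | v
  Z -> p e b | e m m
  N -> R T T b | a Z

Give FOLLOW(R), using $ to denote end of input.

{ b, e, p }

In T -> R b: add FIRST(b) = { b }.
In N -> R T T b: add FIRST(T T b) = { b, e, p }.
Union: FOLLOW(R) = { b, e, p }.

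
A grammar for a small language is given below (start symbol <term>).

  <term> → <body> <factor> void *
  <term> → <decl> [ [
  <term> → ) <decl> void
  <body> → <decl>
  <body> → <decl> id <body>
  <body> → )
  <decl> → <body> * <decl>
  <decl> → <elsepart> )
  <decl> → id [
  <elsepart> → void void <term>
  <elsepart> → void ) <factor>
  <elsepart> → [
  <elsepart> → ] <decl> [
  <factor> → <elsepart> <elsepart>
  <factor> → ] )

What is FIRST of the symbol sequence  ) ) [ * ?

) is a terminal; add {)} and stop.

{ ) }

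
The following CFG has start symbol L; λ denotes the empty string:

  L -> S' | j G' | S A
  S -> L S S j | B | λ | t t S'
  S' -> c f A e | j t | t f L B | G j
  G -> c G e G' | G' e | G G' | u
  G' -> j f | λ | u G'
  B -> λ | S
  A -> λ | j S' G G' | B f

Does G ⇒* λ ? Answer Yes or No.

No

Nullable nonterminals: A, B, G', L, S.
No production of G has an RHS whose symbols are all nullable, so G is not nullable.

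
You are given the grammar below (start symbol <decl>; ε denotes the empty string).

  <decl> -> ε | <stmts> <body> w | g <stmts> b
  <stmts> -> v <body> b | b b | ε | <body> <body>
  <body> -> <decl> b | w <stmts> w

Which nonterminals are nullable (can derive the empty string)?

{ <decl>, <stmts> }

Directly nullable (have an ε-production): <decl>, <stmts>.
No other nonterminal has a production whose RHS symbols are all nullable.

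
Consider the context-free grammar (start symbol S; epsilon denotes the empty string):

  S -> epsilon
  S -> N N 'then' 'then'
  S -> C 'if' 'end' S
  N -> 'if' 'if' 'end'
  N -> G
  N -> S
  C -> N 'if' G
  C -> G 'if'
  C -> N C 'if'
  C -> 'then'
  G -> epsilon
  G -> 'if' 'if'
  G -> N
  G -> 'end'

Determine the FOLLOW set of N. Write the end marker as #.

In S -> N N 'then' 'then': add FIRST(N 'then' 'then') = { 'end', 'if', 'then' }.
In S -> N N 'then' 'then': add FIRST('then' 'then') = { 'then' }.
In C -> N 'if' G: add FIRST('if' G) = { 'if' }.
In C -> N C 'if': add FIRST(C 'if') = { 'end', 'if', 'then' }.
In G -> N: N is at the end, add FOLLOW(G) = { 'end', 'if', 'then' }.
Union: FOLLOW(N) = { 'end', 'if', 'then' }.

{ 'end', 'if', 'then' }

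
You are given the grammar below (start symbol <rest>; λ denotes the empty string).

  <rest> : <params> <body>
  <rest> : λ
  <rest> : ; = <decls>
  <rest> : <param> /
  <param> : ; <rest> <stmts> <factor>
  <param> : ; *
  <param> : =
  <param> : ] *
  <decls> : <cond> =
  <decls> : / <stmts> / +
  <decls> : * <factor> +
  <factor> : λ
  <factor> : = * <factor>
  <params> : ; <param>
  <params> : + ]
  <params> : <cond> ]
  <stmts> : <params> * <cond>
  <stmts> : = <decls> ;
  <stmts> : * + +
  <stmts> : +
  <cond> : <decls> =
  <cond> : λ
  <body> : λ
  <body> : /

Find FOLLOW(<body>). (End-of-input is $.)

In <rest> : <params> <body>: <body> is at the end, add FOLLOW(<rest>) = { $, *, +, /, ;, =, ] }.
Union: FOLLOW(<body>) = { $, *, +, /, ;, =, ] }.

{ $, *, +, /, ;, =, ] }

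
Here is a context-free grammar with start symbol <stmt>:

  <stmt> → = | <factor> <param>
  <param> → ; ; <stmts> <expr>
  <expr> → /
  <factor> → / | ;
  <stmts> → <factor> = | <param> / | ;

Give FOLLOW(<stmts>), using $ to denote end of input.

{ / }

In <param> → ; ; <stmts> <expr>: add FIRST(<expr>) = { / }.
Union: FOLLOW(<stmts>) = { / }.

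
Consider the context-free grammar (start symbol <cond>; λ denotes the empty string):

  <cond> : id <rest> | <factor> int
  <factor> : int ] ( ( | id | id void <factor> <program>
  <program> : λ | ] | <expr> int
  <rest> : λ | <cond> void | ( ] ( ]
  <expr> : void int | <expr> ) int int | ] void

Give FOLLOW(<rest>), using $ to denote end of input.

In <cond> : id <rest>: <rest> is at the end, add FOLLOW(<cond>) = { $, void }.
Union: FOLLOW(<rest>) = { $, void }.

{ $, void }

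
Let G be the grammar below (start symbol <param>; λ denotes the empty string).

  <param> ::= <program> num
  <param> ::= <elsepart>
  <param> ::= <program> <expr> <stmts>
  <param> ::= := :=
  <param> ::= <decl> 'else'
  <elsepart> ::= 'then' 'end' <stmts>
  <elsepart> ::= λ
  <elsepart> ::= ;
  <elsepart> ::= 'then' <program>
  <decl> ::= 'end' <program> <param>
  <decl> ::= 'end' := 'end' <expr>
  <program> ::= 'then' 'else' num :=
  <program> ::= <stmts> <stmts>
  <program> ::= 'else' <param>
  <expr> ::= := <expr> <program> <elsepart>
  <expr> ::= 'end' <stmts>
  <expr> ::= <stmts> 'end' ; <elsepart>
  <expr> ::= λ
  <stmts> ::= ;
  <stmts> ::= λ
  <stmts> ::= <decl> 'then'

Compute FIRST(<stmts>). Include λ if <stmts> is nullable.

<stmts> ::= ; contributes {;}.
<stmts> ::= λ contributes λ.
From <stmts> ::= <decl> 'then': add FIRST(<decl>) = { 'end' }.
Union: FIRST(<stmts>) = { 'end', ;, λ }.

{ 'end', ;, λ }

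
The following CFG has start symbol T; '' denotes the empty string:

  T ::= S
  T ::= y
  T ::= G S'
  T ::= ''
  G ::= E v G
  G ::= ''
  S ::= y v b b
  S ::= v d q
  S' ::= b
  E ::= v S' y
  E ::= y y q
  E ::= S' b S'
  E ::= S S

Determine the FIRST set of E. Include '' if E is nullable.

{ b, v, y }

E ::= v S' y contributes {v}.
E ::= y y q contributes {y}.
From E ::= S' b S': add FIRST(S') = { b }.
From E ::= S S: add FIRST(S) = { v, y }.
Union: FIRST(E) = { b, v, y }.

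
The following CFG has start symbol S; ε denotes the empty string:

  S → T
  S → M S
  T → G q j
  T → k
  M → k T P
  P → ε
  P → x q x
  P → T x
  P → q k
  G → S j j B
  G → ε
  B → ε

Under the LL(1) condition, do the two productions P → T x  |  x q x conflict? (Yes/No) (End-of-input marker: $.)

FIRST(T x) = { k, q } and FIRST(x q x) = { x }.
The FIRST sets are disjoint and neither alternative is nullable — no conflict.

No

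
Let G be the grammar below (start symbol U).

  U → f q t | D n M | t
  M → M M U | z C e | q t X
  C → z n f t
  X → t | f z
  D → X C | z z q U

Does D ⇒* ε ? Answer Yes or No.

No nonterminal in this grammar is nullable.
No production of D has an RHS whose symbols are all nullable, so D is not nullable.

No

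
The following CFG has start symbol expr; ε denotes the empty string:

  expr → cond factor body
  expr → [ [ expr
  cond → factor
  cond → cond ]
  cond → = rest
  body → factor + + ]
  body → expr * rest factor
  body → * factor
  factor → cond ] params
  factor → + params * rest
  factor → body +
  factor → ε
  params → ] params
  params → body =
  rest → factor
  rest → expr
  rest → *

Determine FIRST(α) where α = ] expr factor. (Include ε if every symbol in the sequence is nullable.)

{ ] }

] is a terminal; add {]} and stop.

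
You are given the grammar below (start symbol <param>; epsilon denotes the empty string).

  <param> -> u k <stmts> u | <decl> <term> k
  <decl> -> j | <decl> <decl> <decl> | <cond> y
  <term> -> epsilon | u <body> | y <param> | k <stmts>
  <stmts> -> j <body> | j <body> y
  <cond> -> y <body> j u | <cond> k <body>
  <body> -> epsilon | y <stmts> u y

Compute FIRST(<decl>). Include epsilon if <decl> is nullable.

<decl> -> j contributes {j}.
From <decl> -> <decl> <decl> <decl>: add FIRST(<decl>) = { j, y }.
From <decl> -> <cond> y: add FIRST(<cond>) = { y }.
Union: FIRST(<decl>) = { j, y }.

{ j, y }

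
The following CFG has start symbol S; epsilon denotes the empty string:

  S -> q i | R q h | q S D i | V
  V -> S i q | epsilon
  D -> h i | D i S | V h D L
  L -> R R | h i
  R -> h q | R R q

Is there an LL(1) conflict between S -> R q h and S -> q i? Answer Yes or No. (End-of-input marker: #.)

No

FIRST(R q h) = { h } and FIRST(q i) = { q }.
The FIRST sets are disjoint and neither alternative is nullable — no conflict.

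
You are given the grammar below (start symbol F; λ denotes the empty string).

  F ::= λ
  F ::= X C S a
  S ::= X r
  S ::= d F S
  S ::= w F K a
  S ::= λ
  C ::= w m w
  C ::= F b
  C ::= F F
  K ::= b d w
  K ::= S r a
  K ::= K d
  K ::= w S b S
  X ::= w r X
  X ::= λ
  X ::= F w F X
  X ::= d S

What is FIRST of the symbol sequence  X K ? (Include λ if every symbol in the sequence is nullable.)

{ a, b, d, r, w }

Add FIRST(X)\{λ} = { a, b, d, r, w }; X is nullable, continue.
Add FIRST(K) = { a, b, d, r, w }; K is not nullable, stop.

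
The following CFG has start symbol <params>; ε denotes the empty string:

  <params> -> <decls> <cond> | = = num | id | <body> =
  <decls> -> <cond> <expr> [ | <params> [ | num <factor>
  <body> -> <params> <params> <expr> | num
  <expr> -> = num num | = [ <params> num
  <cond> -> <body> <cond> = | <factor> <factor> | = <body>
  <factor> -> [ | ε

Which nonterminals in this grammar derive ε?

Directly nullable (have an ε-production): <factor>.
<cond> -> <factor> <factor> with every symbol nullable, so <cond> is nullable.
No other nonterminal has a production whose RHS symbols are all nullable.

{ <cond>, <factor> }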